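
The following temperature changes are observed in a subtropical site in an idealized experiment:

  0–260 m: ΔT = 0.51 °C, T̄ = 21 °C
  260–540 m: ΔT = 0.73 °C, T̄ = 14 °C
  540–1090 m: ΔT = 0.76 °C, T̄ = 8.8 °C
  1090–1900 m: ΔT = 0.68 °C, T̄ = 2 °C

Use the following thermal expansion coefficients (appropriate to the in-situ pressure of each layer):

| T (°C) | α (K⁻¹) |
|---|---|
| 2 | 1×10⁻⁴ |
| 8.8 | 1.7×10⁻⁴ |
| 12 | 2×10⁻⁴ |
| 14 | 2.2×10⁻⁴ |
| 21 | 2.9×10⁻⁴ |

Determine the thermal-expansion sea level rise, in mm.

210 mm

Layer 1 at 21 °C → α = 2.9×10⁻⁴ K⁻¹
Layer 2 at 14 °C → α = 2.2×10⁻⁴ K⁻¹
Layer 3 at 8.8 °C → α = 1.7×10⁻⁴ K⁻¹
Layer 4 at 2 °C → α = 1×10⁻⁴ K⁻¹
0–260 m: 2.9×10⁻⁴ × 0.51 × 260 = 0.038454 m
260–540 m: 0.73 × 2.2×10⁻⁴ × 280 = 0.044968 m
0.76 × 550 × 1.7×10⁻⁴ = 0.07106 m
1090–1900 m: 1×10⁻⁴ × 0.68 × 810 = 0.05508 m
Δh = 0.038454 + 0.044968 + 0.07106 + 0.05508 = 0.209562 m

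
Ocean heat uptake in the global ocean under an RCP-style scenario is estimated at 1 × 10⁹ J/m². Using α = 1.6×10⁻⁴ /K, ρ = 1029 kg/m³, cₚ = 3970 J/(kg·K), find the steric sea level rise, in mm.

39 mm

Δh = αQ/(ρcₚ) = 1.6×10⁻⁴ × 1×10⁹ / (1029 × 3970) ≈ 0.039166 m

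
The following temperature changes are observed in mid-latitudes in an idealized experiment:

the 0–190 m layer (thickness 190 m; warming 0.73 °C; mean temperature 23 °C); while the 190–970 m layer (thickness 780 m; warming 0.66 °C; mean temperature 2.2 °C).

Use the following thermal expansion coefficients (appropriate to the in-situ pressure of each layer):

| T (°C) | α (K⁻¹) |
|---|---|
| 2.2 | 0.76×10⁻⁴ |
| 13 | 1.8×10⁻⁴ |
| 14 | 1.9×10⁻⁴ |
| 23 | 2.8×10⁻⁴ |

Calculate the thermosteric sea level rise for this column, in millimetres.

Layer 1 at 23 °C → α = 2.8×10⁻⁴ K⁻¹
Layer 2 at 2.2 °C → α = 0.76×10⁻⁴ K⁻¹
0.73 × 2.8×10⁻⁴ × 190 = 0.038836 m
780 × 0.76×10⁻⁴ × 0.66 = 0.0391248 m
Δh = 0.038836 + 0.0391248 = 0.0779608 m

Δh ≈ 78.0 mm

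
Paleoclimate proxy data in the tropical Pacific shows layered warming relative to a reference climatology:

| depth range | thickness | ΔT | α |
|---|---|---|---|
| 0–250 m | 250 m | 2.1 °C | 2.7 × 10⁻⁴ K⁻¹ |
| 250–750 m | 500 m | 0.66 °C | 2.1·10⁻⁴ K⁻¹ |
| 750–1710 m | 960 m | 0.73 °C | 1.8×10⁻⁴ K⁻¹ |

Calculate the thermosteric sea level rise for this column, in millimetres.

about 337 mm

250 × 2.7×10⁻⁴ × 2.1 = 0.14175 m
Layer 2: 0.66 × 500 × 2.1×10⁻⁴ = 0.06930 m
750–1710 m: 960 × 1.8×10⁻⁴ × 0.73 = 0.126144 m
Δh = 0.14175 + 0.06930 + 0.126144 = 0.337194 m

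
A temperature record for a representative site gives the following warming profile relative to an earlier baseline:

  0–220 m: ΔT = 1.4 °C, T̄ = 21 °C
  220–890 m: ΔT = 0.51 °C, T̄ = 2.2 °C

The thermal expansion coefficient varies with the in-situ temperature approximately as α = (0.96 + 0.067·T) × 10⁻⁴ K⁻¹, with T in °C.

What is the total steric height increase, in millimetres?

Layer 1: α = (0.96 + 0.067×21)×10⁻⁴ = 2.367×10⁻⁴ K⁻¹
Layer 2: α = (0.96 + 0.067×2.2)×10⁻⁴ = 1.1074×10⁻⁴ K⁻¹
2.367×10⁻⁴ × 1.4 × 220 = 0.0729036 m
220–890 m: 1.1074×10⁻⁴ × 0.51 × 670 = 0.037839858 m
Δh = 0.0729036 + 0.037839858 = 0.110743458 m ≈ 110 mm

Δh ≈ 110 mm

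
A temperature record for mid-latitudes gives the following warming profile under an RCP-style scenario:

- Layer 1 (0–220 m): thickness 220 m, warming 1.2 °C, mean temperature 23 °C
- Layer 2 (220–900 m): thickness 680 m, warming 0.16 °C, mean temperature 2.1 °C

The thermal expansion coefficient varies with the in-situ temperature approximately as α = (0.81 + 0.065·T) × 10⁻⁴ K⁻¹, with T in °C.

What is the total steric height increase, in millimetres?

71.1 mm of thermosteric rise

Layer 1: α = (0.81 + 0.065×23)×10⁻⁴ = 2.305×10⁻⁴ K⁻¹
Layer 2: α = (0.81 + 0.065×2.1)×10⁻⁴ = 0.9465×10⁻⁴ K⁻¹
0–220 m: 220 × 2.305×10⁻⁴ × 1.2 = 0.060852 m
220–900 m: 0.16 × 680 × 0.9465×10⁻⁴ = 0.01029792 m
Δh = 0.060852 + 0.01029792 = 0.07114992 m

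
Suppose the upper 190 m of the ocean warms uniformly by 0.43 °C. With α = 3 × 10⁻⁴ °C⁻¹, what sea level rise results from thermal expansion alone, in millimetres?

Δh ≈ 24.5 mm

Δh = αΔT·H = 3×10⁻⁴ × 0.43 × 190 = 0.02451 m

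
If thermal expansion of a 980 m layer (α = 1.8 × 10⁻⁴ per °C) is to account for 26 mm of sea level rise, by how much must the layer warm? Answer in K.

ΔT ≈ 0.15 K

ΔT = Δh/(αH) = 0.026 / (1.8×10⁻⁴ × 980) ≈ 0.1474 K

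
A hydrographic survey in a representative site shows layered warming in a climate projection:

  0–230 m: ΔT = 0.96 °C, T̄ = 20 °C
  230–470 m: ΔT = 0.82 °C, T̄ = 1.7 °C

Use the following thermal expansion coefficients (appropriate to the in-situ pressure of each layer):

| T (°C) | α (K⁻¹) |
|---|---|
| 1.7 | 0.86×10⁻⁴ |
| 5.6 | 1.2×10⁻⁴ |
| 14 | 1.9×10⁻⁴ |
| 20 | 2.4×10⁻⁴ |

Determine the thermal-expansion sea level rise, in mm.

69.9 mm of thermosteric rise

Layer 1 at 20 °C → α = 2.4×10⁻⁴ K⁻¹
Layer 2 at 1.7 °C → α = 0.86×10⁻⁴ K⁻¹
2.4×10⁻⁴ × 230 × 0.96 = 0.052992 m
Layer 2: 240 × 0.86×10⁻⁴ × 0.82 = 0.0169248 m
Δh = 0.052992 + 0.0169248 = 0.0699168 m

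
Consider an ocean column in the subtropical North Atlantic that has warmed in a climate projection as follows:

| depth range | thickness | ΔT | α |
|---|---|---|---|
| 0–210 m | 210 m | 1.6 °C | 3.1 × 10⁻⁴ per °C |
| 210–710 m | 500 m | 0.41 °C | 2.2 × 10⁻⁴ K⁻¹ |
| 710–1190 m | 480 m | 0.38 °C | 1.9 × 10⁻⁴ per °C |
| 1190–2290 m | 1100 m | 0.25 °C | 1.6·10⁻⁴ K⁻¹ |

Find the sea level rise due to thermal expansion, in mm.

0–210 m: 1.6 × 210 × 3.1×10⁻⁴ = 0.10416 m
2.2×10⁻⁴ × 0.41 × 500 = 0.04510 m
Layer 3: 480 × 0.38 × 1.9×10⁻⁴ = 0.034656 m
Layer 4: 1.6×10⁻⁴ × 0.25 × 1100 = 0.04400 m
Δh = 0.10416 + 0.04510 + 0.034656 + 0.04400 = 0.227916 m

230 mm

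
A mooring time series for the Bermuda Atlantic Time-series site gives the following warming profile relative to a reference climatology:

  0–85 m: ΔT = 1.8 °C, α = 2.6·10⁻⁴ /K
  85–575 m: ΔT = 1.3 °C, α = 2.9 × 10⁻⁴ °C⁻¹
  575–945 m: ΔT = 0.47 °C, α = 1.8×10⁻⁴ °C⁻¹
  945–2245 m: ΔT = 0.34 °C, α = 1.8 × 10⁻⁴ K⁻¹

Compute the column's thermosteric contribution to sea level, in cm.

0–85 m: 1.8 × 85 × 2.6×10⁻⁴ = 0.03978 m
85–575 m: 1.3 × 490 × 2.9×10⁻⁴ = 0.18473 m
575–945 m: 0.47 × 370 × 1.8×10⁻⁴ = 0.031302 m
945–2245 m: 0.34 × 1300 × 1.8×10⁻⁴ = 0.07956 m
Δh = 0.03978 + 0.18473 + 0.031302 + 0.07956 = 0.335372 m

34 cm of thermosteric rise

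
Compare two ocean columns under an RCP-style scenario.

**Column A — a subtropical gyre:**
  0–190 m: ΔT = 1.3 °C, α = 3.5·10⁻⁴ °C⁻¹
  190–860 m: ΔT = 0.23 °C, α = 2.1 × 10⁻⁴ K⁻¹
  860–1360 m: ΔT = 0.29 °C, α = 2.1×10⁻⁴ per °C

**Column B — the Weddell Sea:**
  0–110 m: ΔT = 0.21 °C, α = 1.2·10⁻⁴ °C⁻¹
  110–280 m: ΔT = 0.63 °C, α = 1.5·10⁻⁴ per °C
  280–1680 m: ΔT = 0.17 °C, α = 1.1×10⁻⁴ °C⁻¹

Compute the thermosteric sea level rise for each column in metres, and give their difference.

Δh_A ≈ 0.149 m, Δh_B ≈ 0.0450 m; difference ≈ 0.104 m

A 0–190 m: 190 × 1.3 × 3.5×10⁻⁴ = 0.08645 m
A 190–860 m: 0.23 × 670 × 2.1×10⁻⁴ = 0.032361 m
A 0.29 × 500 × 2.1×10⁻⁴ = 0.03045 m
A total: 0.149261 m
B 0–110 m: 0.21 × 110 × 1.2×10⁻⁴ = 0.002772 m
B 110–280 m: 0.63 × 1.5×10⁻⁴ × 170 = 0.016065 m
B 1.1×10⁻⁴ × 1400 × 0.17 = 0.02618 m
B total: 0.045017 m
Difference: 0.149261 − 0.045017 = 0.104244 m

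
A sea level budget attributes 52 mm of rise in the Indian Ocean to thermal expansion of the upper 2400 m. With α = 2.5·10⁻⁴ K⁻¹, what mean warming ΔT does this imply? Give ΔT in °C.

ΔT = Δh/(αH) = 0.052 / (2.5×10⁻⁴ × 2400) ≈ 0.08667 °C

0.0867 °C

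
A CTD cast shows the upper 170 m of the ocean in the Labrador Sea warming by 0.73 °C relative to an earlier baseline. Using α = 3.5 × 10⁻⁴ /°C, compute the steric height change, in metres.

0.0434 m of thermosteric rise

Δh = αΔT·H = 3.5×10⁻⁴ × 0.73 × 170 = 0.043435 m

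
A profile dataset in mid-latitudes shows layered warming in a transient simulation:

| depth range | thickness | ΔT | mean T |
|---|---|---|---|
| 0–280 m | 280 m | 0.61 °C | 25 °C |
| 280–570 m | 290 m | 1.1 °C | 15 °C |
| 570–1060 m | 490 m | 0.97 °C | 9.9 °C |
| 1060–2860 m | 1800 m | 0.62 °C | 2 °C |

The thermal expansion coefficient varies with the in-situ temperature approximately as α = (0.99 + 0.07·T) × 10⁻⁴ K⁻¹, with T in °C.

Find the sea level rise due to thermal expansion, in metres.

Δh = 0.318 m

Layer 1: α = (0.99 + 0.07×25)×10⁻⁴ = 2.74×10⁻⁴ K⁻¹
Layer 2: α = (0.99 + 0.07×15)×10⁻⁴ = 2.04×10⁻⁴ K⁻¹
Layer 3: α = (0.99 + 0.07×9.9)×10⁻⁴ = 1.683×10⁻⁴ K⁻¹
Layer 4: α = (0.99 + 0.07×2)×10⁻⁴ = 1.13×10⁻⁴ K⁻¹
Layer 1: 0.61 × 280 × 2.74×10⁻⁴ = 0.0467992 m
Layer 2: 1.1 × 290 × 2.04×10⁻⁴ = 0.065076 m
Layer 3: 1.683×10⁻⁴ × 0.97 × 490 = 0.07999299 m
1060–2860 m: 1800 × 0.62 × 1.13×10⁻⁴ = 0.126108 m
Δh = 0.0467992 + 0.065076 + 0.07999299 + 0.126108 = 0.31797619 m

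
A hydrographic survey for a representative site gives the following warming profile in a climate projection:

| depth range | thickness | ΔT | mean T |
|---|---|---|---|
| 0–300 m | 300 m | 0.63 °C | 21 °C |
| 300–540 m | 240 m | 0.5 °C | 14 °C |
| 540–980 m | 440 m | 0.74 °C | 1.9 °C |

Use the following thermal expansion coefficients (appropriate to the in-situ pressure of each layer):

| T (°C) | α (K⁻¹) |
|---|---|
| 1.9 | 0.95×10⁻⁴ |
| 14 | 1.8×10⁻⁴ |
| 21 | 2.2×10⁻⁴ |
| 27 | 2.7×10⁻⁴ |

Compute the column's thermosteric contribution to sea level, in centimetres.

Layer 1 at 21 °C → α = 2.2×10⁻⁴ K⁻¹
Layer 2 at 14 °C → α = 1.8×10⁻⁴ K⁻¹
Layer 3 at 1.9 °C → α = 0.95×10⁻⁴ K⁻¹
0–300 m: 300 × 0.63 × 2.2×10⁻⁴ = 0.04158 m
Layer 2: 0.5 × 240 × 1.8×10⁻⁴ = 0.02160 m
540–980 m: 0.95×10⁻⁴ × 440 × 0.74 = 0.030932 m
Δh = 0.04158 + 0.02160 + 0.030932 = 0.094112 m ≈ 9.41 cm

about 9.41 cm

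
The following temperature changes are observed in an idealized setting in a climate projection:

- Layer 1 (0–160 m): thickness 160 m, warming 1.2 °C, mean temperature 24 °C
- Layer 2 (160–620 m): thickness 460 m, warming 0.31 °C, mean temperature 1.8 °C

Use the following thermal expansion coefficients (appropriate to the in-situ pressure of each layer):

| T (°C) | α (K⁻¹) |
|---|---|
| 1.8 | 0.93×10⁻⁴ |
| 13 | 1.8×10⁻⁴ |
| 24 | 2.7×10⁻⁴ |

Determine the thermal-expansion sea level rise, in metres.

0.0651 m

Layer 1 at 24 °C → α = 2.7×10⁻⁴ K⁻¹
Layer 2 at 1.8 °C → α = 0.93×10⁻⁴ K⁻¹
Layer 1: 160 × 1.2 × 2.7×10⁻⁴ = 0.05184 m
Layer 2: 0.31 × 460 × 0.93×10⁻⁴ = 0.0132618 m
Δh = 0.05184 + 0.0132618 = 0.0651018 m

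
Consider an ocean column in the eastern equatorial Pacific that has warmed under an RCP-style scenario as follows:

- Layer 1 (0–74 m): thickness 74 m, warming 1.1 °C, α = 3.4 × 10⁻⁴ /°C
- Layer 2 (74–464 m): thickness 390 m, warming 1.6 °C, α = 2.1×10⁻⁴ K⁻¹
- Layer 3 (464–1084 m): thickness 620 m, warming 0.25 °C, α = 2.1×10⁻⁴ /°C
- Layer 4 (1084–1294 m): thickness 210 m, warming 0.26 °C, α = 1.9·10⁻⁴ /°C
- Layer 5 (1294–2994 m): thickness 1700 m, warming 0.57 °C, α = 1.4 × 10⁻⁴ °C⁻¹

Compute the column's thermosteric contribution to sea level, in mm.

340 mm

0–74 m: 3.4×10⁻⁴ × 1.1 × 74 = 0.027676 m
Layer 2: 1.6 × 390 × 2.1×10⁻⁴ = 0.13104 m
Layer 3: 2.1×10⁻⁴ × 620 × 0.25 = 0.03255 m
0.26 × 210 × 1.9×10⁻⁴ = 0.010374 m
Layer 5: 1700 × 0.57 × 1.4×10⁻⁴ = 0.13566 m
Δh = 0.027676 + 0.13104 + 0.03255 + 0.010374 + 0.13566 = 0.33730 m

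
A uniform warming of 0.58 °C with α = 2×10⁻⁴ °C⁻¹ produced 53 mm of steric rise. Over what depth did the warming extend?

H = Δh/(αΔT) = 0.053 / (2×10⁻⁴ × 0.58) ≈ 456.9 m

457 m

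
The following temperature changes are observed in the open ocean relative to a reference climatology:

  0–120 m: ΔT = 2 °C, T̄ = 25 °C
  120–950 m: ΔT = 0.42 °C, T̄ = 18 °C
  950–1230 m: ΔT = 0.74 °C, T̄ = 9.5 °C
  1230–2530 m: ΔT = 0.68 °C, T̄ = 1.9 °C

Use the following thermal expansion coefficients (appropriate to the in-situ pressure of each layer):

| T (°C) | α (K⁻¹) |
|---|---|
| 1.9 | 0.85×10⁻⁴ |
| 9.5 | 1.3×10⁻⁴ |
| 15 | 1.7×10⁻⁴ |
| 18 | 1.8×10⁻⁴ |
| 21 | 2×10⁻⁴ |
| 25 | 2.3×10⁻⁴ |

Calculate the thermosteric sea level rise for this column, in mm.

Layer 1 at 25 °C → α = 2.3×10⁻⁴ K⁻¹
Layer 2 at 18 °C → α = 1.8×10⁻⁴ K⁻¹
Layer 3 at 9.5 °C → α = 1.3×10⁻⁴ K⁻¹
Layer 4 at 1.9 °C → α = 0.85×10⁻⁴ K⁻¹
Layer 1: 120 × 2 × 2.3×10⁻⁴ = 0.05520 m
120–950 m: 0.42 × 1.8×10⁻⁴ × 830 = 0.062748 m
0.74 × 280 × 1.3×10⁻⁴ = 0.026936 m
0.85×10⁻⁴ × 1300 × 0.68 = 0.07514 m
Δh = 0.05520 + 0.062748 + 0.026936 + 0.07514 = 0.220024 m

Δh = 220 mm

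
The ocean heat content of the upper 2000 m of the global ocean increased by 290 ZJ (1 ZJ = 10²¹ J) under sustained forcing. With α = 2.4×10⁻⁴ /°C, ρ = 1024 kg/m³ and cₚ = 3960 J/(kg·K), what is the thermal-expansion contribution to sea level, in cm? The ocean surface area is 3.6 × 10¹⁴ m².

4.8 cm of thermosteric rise

Per unit area: Q = 290×10²¹ / (3.6×10¹⁴) ≈ 8.056×10⁸ J/m²
Δh = αQ/(ρcₚ) = 2.4×10⁻⁴ × 8.056×10⁸ / (1024 × 3960) ≈ 0.04768 m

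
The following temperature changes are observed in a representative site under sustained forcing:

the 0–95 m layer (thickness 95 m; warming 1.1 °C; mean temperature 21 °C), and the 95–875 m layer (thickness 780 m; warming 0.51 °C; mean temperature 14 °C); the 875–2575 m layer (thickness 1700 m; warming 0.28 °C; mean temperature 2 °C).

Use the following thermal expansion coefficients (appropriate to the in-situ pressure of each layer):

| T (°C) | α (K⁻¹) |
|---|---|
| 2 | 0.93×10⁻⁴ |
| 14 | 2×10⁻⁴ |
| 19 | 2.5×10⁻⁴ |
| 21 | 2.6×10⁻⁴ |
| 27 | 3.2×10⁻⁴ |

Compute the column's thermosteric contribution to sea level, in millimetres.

Layer 1 at 21 °C → α = 2.6×10⁻⁴ K⁻¹
Layer 2 at 14 °C → α = 2×10⁻⁴ K⁻¹
Layer 3 at 2 °C → α = 0.93×10⁻⁴ K⁻¹
2.6×10⁻⁴ × 1.1 × 95 = 0.02717 m
95–875 m: 780 × 0.51 × 2×10⁻⁴ = 0.07956 m
Layer 3: 0.28 × 0.93×10⁻⁴ × 1700 = 0.044268 m
Δh = 0.02717 + 0.07956 + 0.044268 = 0.150998 m

about 150 mm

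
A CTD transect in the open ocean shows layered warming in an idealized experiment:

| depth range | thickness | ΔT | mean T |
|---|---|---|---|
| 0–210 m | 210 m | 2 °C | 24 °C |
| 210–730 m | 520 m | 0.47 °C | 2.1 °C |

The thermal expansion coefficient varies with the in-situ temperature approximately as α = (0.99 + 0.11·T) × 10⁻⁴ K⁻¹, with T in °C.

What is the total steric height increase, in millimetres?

Layer 1: α = (0.99 + 0.11×24)×10⁻⁴ = 3.63×10⁻⁴ K⁻¹
Layer 2: α = (0.99 + 0.11×2.1)×10⁻⁴ = 1.221×10⁻⁴ K⁻¹
2 × 3.63×10⁻⁴ × 210 = 0.15246 m
Layer 2: 520 × 0.47 × 1.221×10⁻⁴ = 0.02984124 m
Δh = 0.15246 + 0.02984124 = 0.18230124 m ≈ 180 mm

Δh ≈ 180 mm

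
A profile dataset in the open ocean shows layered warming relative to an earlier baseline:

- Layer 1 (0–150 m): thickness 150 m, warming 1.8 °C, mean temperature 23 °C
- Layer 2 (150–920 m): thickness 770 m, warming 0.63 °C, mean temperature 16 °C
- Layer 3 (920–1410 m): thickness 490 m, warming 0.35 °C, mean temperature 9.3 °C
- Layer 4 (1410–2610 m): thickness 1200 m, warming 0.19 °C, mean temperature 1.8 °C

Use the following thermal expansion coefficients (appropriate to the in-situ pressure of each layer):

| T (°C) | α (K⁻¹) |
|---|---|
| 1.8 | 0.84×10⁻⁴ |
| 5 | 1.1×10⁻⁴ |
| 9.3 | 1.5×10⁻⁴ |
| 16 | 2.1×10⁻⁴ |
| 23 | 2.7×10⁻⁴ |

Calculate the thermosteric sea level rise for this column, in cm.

Layer 1 at 23 °C → α = 2.7×10⁻⁴ K⁻¹
Layer 2 at 16 °C → α = 2.1×10⁻⁴ K⁻¹
Layer 3 at 9.3 °C → α = 1.5×10⁻⁴ K⁻¹
Layer 4 at 1.8 °C → α = 0.84×10⁻⁴ K⁻¹
Layer 1: 1.8 × 2.7×10⁻⁴ × 150 = 0.07290 m
Layer 2: 0.63 × 2.1×10⁻⁴ × 770 = 0.101871 m
920–1410 m: 1.5×10⁻⁴ × 0.35 × 490 = 0.025725 m
1200 × 0.84×10⁻⁴ × 0.19 = 0.019152 m
Δh = 0.07290 + 0.101871 + 0.025725 + 0.019152 = 0.219648 m

22 cm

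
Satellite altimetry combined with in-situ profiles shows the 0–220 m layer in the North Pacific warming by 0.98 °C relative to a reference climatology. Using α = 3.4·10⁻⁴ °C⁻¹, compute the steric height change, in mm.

about 73.3 mm

Δh = αΔT·H = 3.4×10⁻⁴ × 0.98 × 220 = 0.073304 m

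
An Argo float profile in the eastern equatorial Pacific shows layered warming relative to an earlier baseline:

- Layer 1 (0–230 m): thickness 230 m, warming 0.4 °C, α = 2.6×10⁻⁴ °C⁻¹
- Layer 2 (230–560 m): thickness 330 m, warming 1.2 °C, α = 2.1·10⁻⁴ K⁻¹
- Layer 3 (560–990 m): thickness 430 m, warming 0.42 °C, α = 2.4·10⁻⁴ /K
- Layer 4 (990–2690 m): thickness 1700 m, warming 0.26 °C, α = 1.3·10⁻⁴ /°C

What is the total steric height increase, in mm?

Layer 1: 0.4 × 230 × 2.6×10⁻⁴ = 0.02392 m
2.1×10⁻⁴ × 330 × 1.2 = 0.08316 m
2.4×10⁻⁴ × 0.42 × 430 = 0.043344 m
1700 × 0.26 × 1.3×10⁻⁴ = 0.05746 m
Δh = 0.02392 + 0.08316 + 0.043344 + 0.05746 = 0.207884 m ≈ 208 mm

208 mm of thermosteric rise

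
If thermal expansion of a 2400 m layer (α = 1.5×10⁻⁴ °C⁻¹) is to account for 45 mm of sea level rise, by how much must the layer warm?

0.125 K

ΔT = Δh/(αH) = 0.045 / (1.5×10⁻⁴ × 2400) = 0.1250 K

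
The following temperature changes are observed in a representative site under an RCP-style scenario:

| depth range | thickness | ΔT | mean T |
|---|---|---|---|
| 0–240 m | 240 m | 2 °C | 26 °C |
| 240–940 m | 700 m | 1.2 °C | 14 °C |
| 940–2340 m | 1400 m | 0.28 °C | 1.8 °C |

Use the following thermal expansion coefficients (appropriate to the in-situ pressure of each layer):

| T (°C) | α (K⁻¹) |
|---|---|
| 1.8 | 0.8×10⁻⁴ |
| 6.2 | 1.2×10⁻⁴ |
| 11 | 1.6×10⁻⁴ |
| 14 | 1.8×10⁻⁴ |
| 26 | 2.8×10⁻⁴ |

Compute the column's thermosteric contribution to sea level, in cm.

Layer 1 at 26 °C → α = 2.8×10⁻⁴ K⁻¹
Layer 2 at 14 °C → α = 1.8×10⁻⁴ K⁻¹
Layer 3 at 1.8 °C → α = 0.8×10⁻⁴ K⁻¹
Layer 1: 240 × 2.8×10⁻⁴ × 2 = 0.13440 m
240–940 m: 700 × 1.8×10⁻⁴ × 1.2 = 0.15120 m
940–2340 m: 0.8×10⁻⁴ × 0.28 × 1400 = 0.03136 m
Δh = 0.13440 + 0.15120 + 0.03136 = 0.31696 m

Δh = 31.7 cm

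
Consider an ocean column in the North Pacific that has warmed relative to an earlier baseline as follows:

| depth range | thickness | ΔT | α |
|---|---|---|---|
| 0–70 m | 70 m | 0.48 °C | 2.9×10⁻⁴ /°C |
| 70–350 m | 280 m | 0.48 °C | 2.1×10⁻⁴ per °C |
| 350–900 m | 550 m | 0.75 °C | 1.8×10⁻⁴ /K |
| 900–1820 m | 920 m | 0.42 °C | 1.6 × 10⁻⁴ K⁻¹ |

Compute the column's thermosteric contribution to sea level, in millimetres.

Layer 1: 0.48 × 2.9×10⁻⁴ × 70 = 0.009744 m
Layer 2: 280 × 2.1×10⁻⁴ × 0.48 = 0.028224 m
Layer 3: 0.75 × 550 × 1.8×10⁻⁴ = 0.07425 m
900–1820 m: 1.6×10⁻⁴ × 920 × 0.42 = 0.061824 m
Δh = 0.009744 + 0.028224 + 0.07425 + 0.061824 = 0.174042 m

174 mm of thermosteric rise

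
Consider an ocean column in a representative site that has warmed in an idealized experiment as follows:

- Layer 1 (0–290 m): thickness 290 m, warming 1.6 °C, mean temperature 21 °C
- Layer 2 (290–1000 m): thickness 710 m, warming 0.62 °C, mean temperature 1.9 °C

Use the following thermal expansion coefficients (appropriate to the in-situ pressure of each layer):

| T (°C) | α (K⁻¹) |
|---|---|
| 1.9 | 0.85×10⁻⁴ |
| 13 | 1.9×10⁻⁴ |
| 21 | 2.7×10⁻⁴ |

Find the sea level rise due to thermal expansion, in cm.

Layer 1 at 21 °C → α = 2.7×10⁻⁴ K⁻¹
Layer 2 at 1.9 °C → α = 0.85×10⁻⁴ K⁻¹
0–290 m: 290 × 2.7×10⁻⁴ × 1.6 = 0.12528 m
Layer 2: 710 × 0.62 × 0.85×10⁻⁴ = 0.037417 m
Δh = 0.12528 + 0.037417 = 0.162697 m

16.3 cm of thermosteric rise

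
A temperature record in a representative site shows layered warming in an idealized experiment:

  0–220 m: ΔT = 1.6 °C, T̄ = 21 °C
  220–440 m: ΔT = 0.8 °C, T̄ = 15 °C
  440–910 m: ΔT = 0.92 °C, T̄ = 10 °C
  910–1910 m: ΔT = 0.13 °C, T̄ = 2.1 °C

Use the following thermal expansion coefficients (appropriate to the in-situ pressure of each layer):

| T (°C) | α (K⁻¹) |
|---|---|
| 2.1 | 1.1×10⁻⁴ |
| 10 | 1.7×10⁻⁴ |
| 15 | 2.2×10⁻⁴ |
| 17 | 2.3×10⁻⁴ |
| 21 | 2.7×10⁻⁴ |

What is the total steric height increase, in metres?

Δh ≈ 0.222 m

Layer 1 at 21 °C → α = 2.7×10⁻⁴ K⁻¹
Layer 2 at 15 °C → α = 2.2×10⁻⁴ K⁻¹
Layer 3 at 10 °C → α = 1.7×10⁻⁴ K⁻¹
Layer 4 at 2.1 °C → α = 1.1×10⁻⁴ K⁻¹
Layer 1: 2.7×10⁻⁴ × 1.6 × 220 = 0.09504 m
Layer 2: 220 × 2.2×10⁻⁴ × 0.8 = 0.03872 m
440–910 m: 1.7×10⁻⁴ × 0.92 × 470 = 0.073508 m
Layer 4: 1000 × 1.1×10⁻⁴ × 0.13 = 0.01430 m
Δh = 0.09504 + 0.03872 + 0.073508 + 0.01430 = 0.221568 m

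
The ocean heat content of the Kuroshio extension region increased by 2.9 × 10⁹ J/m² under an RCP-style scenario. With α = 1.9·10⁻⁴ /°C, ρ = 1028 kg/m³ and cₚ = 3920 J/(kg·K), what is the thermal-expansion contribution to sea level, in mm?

Δh = αQ/(ρcₚ) = 1.9×10⁻⁴ × 2.9×10⁹ / (1028 × 3920) ≈ 0.13673 m

137 mm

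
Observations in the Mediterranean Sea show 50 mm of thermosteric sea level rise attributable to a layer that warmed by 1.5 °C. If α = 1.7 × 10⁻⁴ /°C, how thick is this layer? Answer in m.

H = Δh/(αΔT) = 0.05 / (1.7×10⁻⁴ × 1.5) ≈ 196.1 m

196 m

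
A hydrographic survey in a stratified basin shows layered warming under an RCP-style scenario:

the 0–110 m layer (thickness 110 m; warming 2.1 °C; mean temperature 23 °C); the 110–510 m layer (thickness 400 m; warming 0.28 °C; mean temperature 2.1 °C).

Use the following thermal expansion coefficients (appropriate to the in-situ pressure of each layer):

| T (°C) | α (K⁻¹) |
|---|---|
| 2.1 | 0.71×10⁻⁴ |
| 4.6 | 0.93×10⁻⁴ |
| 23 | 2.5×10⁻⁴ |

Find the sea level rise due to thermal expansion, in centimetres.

Layer 1 at 23 °C → α = 2.5×10⁻⁴ K⁻¹
Layer 2 at 2.1 °C → α = 0.71×10⁻⁴ K⁻¹
0–110 m: 2.1 × 110 × 2.5×10⁻⁴ = 0.05775 m
Layer 2: 0.71×10⁻⁴ × 400 × 0.28 = 0.007952 m
Δh = 0.05775 + 0.007952 = 0.065702 m

Δh ≈ 6.57 cm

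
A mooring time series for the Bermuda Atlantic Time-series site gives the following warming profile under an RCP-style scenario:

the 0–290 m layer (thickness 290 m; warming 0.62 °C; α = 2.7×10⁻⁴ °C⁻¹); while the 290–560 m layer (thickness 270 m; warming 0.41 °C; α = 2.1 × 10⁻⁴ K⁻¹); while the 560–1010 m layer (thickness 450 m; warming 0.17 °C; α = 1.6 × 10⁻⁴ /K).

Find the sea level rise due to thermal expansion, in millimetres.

Layer 1: 290 × 2.7×10⁻⁴ × 0.62 = 0.048546 m
290–560 m: 2.1×10⁻⁴ × 0.41 × 270 = 0.023247 m
560–1010 m: 1.6×10⁻⁴ × 0.17 × 450 = 0.01224 m
Δh = 0.048546 + 0.023247 + 0.01224 = 0.084033 m

84 mm of thermosteric rise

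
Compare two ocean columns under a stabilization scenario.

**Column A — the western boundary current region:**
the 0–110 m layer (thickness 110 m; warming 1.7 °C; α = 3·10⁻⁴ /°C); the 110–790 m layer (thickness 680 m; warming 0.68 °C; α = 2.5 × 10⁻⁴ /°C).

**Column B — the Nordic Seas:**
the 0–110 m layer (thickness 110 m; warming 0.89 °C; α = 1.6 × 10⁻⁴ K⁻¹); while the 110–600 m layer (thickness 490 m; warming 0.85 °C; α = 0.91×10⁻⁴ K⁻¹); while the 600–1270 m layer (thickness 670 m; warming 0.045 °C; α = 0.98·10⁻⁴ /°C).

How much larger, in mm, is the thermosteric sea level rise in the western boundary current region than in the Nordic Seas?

A Layer 1: 1.7 × 3×10⁻⁴ × 110 = 0.05610 m
A 110–790 m: 680 × 0.68 × 2.5×10⁻⁴ = 0.11560 m
A total: 0.17170 m
B 0–110 m: 1.6×10⁻⁴ × 0.89 × 110 = 0.015664 m
B 0.91×10⁻⁴ × 0.85 × 490 = 0.0379015 m
B 0.045 × 0.98×10⁻⁴ × 670 = 0.0029547 m
B total: 0.0565202 m
Difference: 0.17170 − 0.0565202 = 0.1151798 m

120 mm larger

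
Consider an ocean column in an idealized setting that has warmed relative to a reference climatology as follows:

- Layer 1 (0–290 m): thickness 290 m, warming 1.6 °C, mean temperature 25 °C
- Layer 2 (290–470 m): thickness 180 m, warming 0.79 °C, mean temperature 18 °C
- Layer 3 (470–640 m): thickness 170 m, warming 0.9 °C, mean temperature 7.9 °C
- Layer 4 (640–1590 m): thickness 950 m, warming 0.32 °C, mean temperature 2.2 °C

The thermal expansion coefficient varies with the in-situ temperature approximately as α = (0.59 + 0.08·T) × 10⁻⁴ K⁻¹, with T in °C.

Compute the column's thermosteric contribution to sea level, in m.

Layer 1: α = (0.59 + 0.08×25)×10⁻⁴ = 2.59×10⁻⁴ K⁻¹
Layer 2: α = (0.59 + 0.08×18)×10⁻⁴ = 2.03×10⁻⁴ K⁻¹
Layer 3: α = (0.59 + 0.08×7.9)×10⁻⁴ = 1.222×10⁻⁴ K⁻¹
Layer 4: α = (0.59 + 0.08×2.2)×10⁻⁴ = 0.766×10⁻⁴ K⁻¹
1.6 × 290 × 2.59×10⁻⁴ = 0.120176 m
290–470 m: 2.03×10⁻⁴ × 0.79 × 180 = 0.0288666 m
Layer 3: 170 × 1.222×10⁻⁴ × 0.9 = 0.0186966 m
0.32 × 0.766×10⁻⁴ × 950 = 0.0232864 m
Δh = 0.120176 + 0.0288666 + 0.0186966 + 0.0232864 = 0.1910256 m ≈ 0.19 m

0.19 m of thermosteric rise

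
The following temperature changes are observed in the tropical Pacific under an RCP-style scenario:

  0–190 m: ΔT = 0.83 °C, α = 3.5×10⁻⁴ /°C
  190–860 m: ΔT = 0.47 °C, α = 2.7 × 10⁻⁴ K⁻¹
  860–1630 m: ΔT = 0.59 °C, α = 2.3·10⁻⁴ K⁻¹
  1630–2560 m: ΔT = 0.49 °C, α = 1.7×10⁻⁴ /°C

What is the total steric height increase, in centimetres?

0–190 m: 0.83 × 3.5×10⁻⁴ × 190 = 0.055195 m
0.47 × 670 × 2.7×10⁻⁴ = 0.085023 m
860–1630 m: 0.59 × 770 × 2.3×10⁻⁴ = 0.104489 m
1630–2560 m: 0.49 × 1.7×10⁻⁴ × 930 = 0.077469 m
Δh = 0.055195 + 0.085023 + 0.104489 + 0.077469 = 0.322176 m

Δh = 32 cm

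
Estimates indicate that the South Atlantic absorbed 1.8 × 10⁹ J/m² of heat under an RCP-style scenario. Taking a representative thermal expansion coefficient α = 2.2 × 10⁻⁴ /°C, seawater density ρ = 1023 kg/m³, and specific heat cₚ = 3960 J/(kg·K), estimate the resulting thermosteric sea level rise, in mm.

about 98 mm

Δh = αQ/(ρcₚ) = 2.2×10⁻⁴ × 1.8×10⁹ / (1023 × 3960) ≈ 0.097752 m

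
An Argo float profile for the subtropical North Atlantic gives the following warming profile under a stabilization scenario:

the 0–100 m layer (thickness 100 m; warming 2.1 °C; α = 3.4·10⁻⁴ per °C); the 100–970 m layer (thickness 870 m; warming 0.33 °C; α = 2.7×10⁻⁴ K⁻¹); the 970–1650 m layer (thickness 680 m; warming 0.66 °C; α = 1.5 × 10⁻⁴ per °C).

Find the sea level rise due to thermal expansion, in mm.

216 mm of thermosteric rise

Layer 1: 3.4×10⁻⁴ × 100 × 2.1 = 0.07140 m
Layer 2: 0.33 × 2.7×10⁻⁴ × 870 = 0.077517 m
970–1650 m: 1.5×10⁻⁴ × 0.66 × 680 = 0.06732 m
Δh = 0.07140 + 0.077517 + 0.06732 = 0.216237 m ≈ 216 mm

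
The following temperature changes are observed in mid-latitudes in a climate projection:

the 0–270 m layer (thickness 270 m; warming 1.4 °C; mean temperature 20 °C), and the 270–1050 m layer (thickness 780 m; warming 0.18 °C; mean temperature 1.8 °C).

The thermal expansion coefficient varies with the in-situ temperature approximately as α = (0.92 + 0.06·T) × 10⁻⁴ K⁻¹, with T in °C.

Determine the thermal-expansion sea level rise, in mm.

Δh ≈ 94.6 mm

Layer 1: α = (0.92 + 0.06×20)×10⁻⁴ = 2.12×10⁻⁴ K⁻¹
Layer 2: α = (0.92 + 0.06×1.8)×10⁻⁴ = 1.028×10⁻⁴ K⁻¹
Layer 1: 2.12×10⁻⁴ × 1.4 × 270 = 0.080136 m
Layer 2: 1.028×10⁻⁴ × 780 × 0.18 = 0.01443312 m
Δh = 0.080136 + 0.01443312 = 0.09456912 m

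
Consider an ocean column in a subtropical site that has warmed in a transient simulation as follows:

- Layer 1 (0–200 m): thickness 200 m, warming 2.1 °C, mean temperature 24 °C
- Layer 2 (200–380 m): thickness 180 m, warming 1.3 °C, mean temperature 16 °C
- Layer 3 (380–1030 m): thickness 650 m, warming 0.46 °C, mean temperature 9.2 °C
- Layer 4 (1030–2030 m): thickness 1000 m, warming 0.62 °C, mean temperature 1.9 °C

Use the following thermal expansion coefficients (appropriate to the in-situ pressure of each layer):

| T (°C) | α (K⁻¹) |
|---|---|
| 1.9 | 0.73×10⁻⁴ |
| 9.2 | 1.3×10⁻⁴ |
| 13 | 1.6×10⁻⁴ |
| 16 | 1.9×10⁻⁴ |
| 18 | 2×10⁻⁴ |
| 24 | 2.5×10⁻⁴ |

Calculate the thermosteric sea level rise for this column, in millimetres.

Layer 1 at 24 °C → α = 2.5×10⁻⁴ K⁻¹
Layer 2 at 16 °C → α = 1.9×10⁻⁴ K⁻¹
Layer 3 at 9.2 °C → α = 1.3×10⁻⁴ K⁻¹
Layer 4 at 1.9 °C → α = 0.73×10⁻⁴ K⁻¹
2.5×10⁻⁴ × 200 × 2.1 = 0.10500 m
200–380 m: 180 × 1.9×10⁻⁴ × 1.3 = 0.04446 m
380–1030 m: 0.46 × 650 × 1.3×10⁻⁴ = 0.03887 m
1030–2030 m: 0.73×10⁻⁴ × 1000 × 0.62 = 0.04526 m
Δh = 0.10500 + 0.04446 + 0.03887 + 0.04526 = 0.23359 m ≈ 234 mm

Δh = 234 mm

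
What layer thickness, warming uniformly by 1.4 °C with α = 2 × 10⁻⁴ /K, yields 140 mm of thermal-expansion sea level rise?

H = Δh/(αΔT) = 0.14 / (2×10⁻⁴ × 1.4) = 500.0 m

H ≈ 500 m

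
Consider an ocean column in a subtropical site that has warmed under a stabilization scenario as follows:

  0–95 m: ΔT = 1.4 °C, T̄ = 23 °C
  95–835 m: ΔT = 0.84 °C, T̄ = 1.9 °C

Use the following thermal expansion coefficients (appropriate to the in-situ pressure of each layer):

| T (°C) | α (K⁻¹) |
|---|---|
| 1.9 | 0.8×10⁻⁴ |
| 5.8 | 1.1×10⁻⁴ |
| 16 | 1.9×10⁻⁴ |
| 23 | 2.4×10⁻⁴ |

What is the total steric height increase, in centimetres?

Layer 1 at 23 °C → α = 2.4×10⁻⁴ K⁻¹
Layer 2 at 1.9 °C → α = 0.8×10⁻⁴ K⁻¹
0–95 m: 2.4×10⁻⁴ × 95 × 1.4 = 0.03192 m
0.84 × 0.8×10⁻⁴ × 740 = 0.049728 m
Δh = 0.03192 + 0.049728 = 0.081648 m

Δh = 8.16 cm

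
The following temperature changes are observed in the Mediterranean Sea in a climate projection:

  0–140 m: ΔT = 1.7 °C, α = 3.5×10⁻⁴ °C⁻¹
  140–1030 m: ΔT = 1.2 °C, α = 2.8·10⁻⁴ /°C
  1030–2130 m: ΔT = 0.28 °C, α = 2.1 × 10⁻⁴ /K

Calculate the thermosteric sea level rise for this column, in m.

Layer 1: 3.5×10⁻⁴ × 1.7 × 140 = 0.08330 m
Layer 2: 890 × 2.8×10⁻⁴ × 1.2 = 0.29904 m
Layer 3: 1100 × 0.28 × 2.1×10⁻⁴ = 0.06468 m
Δh = 0.08330 + 0.29904 + 0.06468 = 0.44702 m

0.447 m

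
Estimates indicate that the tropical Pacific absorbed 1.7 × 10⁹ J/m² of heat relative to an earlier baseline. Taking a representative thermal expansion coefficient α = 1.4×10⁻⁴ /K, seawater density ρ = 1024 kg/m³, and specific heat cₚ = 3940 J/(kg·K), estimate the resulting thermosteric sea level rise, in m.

0.0590 m

Δh = αQ/(ρcₚ) = 1.4×10⁻⁴ × 1.7×10⁹ / (1024 × 3940) ≈ 0.05899 m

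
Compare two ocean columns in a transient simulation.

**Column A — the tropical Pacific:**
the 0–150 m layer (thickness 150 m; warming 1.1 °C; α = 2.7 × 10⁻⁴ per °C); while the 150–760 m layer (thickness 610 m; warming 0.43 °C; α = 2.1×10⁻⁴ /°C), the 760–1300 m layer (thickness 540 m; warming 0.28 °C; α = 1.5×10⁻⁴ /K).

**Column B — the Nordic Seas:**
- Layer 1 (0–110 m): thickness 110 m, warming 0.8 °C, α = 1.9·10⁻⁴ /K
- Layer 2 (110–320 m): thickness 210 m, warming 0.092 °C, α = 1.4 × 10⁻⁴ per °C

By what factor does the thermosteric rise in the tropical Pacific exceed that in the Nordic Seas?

≈ 6.30×

A Layer 1: 2.7×10⁻⁴ × 150 × 1.1 = 0.04455 m
A 150–760 m: 610 × 0.43 × 2.1×10⁻⁴ = 0.055083 m
A Layer 3: 1.5×10⁻⁴ × 0.28 × 540 = 0.02268 m
A total: 0.122313 m
B 110 × 1.9×10⁻⁴ × 0.8 = 0.01672 m
B Layer 2: 1.4×10⁻⁴ × 0.092 × 210 = 0.0027048 m
B total: 0.0194248 m
Ratio: 0.122313 / 0.0194248 ≈ 6.297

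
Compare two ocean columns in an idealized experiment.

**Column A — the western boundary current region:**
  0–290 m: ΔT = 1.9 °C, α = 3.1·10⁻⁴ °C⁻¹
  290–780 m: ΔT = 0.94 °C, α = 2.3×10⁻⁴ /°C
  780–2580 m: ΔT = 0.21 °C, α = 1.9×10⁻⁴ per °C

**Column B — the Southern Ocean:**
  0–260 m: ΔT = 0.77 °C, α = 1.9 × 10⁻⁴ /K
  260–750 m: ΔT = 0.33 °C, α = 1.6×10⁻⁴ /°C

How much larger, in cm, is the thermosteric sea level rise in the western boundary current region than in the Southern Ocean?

A Layer 1: 1.9 × 3.1×10⁻⁴ × 290 = 0.17081 m
A Layer 2: 0.94 × 490 × 2.3×10⁻⁴ = 0.105938 m
A 1800 × 1.9×10⁻⁴ × 0.21 = 0.07182 m
A total: 0.348568 m
B 0–260 m: 1.9×10⁻⁴ × 260 × 0.77 = 0.038038 m
B 0.33 × 1.6×10⁻⁴ × 490 = 0.025872 m
B total: 0.06391 m
Difference: 0.348568 − 0.06391 = 0.284658 m

28 cm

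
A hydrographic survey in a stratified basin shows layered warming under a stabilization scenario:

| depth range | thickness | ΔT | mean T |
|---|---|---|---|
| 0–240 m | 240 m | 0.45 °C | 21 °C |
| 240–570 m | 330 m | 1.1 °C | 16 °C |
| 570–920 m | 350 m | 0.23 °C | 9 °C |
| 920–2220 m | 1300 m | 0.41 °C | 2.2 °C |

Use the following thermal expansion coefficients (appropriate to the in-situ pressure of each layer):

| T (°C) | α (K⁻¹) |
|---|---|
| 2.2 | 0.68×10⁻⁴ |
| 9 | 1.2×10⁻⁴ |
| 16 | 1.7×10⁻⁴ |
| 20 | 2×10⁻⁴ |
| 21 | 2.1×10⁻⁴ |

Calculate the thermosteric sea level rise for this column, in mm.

Δh = 130 mm

Layer 1 at 21 °C → α = 2.1×10⁻⁴ K⁻¹
Layer 2 at 16 °C → α = 1.7×10⁻⁴ K⁻¹
Layer 3 at 9 °C → α = 1.2×10⁻⁴ K⁻¹
Layer 4 at 2.2 °C → α = 0.68×10⁻⁴ K⁻¹
240 × 2.1×10⁻⁴ × 0.45 = 0.02268 m
240–570 m: 1.7×10⁻⁴ × 330 × 1.1 = 0.06171 m
570–920 m: 1.2×10⁻⁴ × 0.23 × 350 = 0.00966 m
Layer 4: 1300 × 0.41 × 0.68×10⁻⁴ = 0.036244 m
Δh = 0.02268 + 0.06171 + 0.00966 + 0.036244 = 0.130294 m ≈ 130 mm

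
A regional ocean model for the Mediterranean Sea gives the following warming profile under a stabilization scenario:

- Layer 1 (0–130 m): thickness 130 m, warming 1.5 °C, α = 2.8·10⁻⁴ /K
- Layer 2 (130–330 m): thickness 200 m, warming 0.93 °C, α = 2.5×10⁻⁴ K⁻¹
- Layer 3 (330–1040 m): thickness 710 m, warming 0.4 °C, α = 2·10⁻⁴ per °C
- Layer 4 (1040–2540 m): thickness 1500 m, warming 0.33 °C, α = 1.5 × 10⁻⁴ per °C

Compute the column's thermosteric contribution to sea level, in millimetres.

Layer 1: 2.8×10⁻⁴ × 1.5 × 130 = 0.05460 m
Layer 2: 2.5×10⁻⁴ × 0.93 × 200 = 0.04650 m
Layer 3: 0.4 × 2×10⁻⁴ × 710 = 0.05680 m
Layer 4: 0.33 × 1500 × 1.5×10⁻⁴ = 0.07425 m
Δh = 0.05460 + 0.04650 + 0.05680 + 0.07425 = 0.23215 m ≈ 232 mm

about 232 mm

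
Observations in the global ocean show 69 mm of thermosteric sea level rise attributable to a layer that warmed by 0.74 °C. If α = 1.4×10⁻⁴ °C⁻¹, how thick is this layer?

H = Δh/(αΔT) = 0.069 / (1.4×10⁻⁴ × 0.74) ≈ 666.0 m

H ≈ 670 m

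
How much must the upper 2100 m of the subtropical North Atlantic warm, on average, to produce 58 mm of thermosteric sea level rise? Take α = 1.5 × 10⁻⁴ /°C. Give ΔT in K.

ΔT = Δh/(αH) = 0.058 / (1.5×10⁻⁴ × 2100) ≈ 0.1841 K

about 0.18 K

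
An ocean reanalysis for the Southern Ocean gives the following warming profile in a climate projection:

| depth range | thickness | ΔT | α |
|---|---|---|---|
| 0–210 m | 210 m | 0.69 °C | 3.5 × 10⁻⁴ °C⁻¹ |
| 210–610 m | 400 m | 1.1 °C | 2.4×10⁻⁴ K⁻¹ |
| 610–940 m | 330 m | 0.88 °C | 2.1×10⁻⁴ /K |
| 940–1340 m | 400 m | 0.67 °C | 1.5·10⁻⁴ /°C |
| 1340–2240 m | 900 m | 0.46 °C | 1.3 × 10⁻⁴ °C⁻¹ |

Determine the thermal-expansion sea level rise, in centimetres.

Δh = 31.1 cm

Layer 1: 3.5×10⁻⁴ × 0.69 × 210 = 0.050715 m
210–610 m: 1.1 × 400 × 2.4×10⁻⁴ = 0.10560 m
610–940 m: 0.88 × 330 × 2.1×10⁻⁴ = 0.060984 m
940–1340 m: 1.5×10⁻⁴ × 400 × 0.67 = 0.04020 m
0.46 × 1.3×10⁻⁴ × 900 = 0.05382 m
Δh = 0.050715 + 0.10560 + 0.060984 + 0.04020 + 0.05382 = 0.311319 m ≈ 31.1 cm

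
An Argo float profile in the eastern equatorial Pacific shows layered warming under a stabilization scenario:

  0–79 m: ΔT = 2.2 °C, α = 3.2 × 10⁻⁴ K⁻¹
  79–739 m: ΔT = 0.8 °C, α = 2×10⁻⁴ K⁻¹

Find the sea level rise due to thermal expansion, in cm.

Layer 1: 3.2×10⁻⁴ × 2.2 × 79 = 0.055616 m
0.8 × 660 × 2×10⁻⁴ = 0.10560 m
Δh = 0.055616 + 0.10560 = 0.161216 m

Δh = 16 cm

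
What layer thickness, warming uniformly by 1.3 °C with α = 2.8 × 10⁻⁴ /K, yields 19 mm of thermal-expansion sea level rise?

about 52.2 m

H = Δh/(αΔT) = 0.019 / (2.8×10⁻⁴ × 1.3) ≈ 52.20 m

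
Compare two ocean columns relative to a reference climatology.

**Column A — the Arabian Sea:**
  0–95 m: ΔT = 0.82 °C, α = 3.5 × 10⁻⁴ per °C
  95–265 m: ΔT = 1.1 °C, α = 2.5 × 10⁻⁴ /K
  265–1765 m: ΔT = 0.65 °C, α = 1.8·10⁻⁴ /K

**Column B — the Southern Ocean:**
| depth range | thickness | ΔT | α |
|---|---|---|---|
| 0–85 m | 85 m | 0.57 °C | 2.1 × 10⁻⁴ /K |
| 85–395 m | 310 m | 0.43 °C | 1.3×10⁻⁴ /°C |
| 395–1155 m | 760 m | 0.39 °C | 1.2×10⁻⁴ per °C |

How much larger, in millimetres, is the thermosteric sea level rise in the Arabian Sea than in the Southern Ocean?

A 0.82 × 95 × 3.5×10⁻⁴ = 0.027265 m
A 170 × 1.1 × 2.5×10⁻⁴ = 0.04675 m
A Layer 3: 1.8×10⁻⁴ × 0.65 × 1500 = 0.17550 m
A total: 0.249515 m
B 2.1×10⁻⁴ × 0.57 × 85 = 0.0101745 m
B 0.43 × 1.3×10⁻⁴ × 310 = 0.017329 m
B 395–1155 m: 760 × 1.2×10⁻⁴ × 0.39 = 0.035568 m
B total: 0.0630715 m
Difference: 0.249515 − 0.0630715 = 0.1864435 m

Δh_A − Δh_B ≈ 190 mm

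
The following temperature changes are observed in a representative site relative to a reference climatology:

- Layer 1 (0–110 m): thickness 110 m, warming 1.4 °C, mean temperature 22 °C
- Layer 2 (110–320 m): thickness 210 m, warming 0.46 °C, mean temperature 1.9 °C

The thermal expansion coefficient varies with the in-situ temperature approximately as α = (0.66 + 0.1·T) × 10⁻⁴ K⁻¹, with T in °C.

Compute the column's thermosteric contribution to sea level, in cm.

Δh ≈ 5.23 cm

Layer 1: α = (0.66 + 0.1×22)×10⁻⁴ = 2.86×10⁻⁴ K⁻¹
Layer 2: α = (0.66 + 0.1×1.9)×10⁻⁴ = 0.85×10⁻⁴ K⁻¹
1.4 × 2.86×10⁻⁴ × 110 = 0.044044 m
210 × 0.85×10⁻⁴ × 0.46 = 0.008211 m
Δh = 0.044044 + 0.008211 = 0.052255 m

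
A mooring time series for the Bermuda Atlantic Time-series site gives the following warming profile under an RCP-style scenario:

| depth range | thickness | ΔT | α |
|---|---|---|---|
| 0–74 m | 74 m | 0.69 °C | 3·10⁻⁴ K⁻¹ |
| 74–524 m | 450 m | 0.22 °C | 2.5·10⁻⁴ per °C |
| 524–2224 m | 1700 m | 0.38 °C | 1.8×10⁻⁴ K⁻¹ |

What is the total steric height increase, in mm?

Layer 1: 3×10⁻⁴ × 74 × 0.69 = 0.015318 m
2.5×10⁻⁴ × 0.22 × 450 = 0.02475 m
524–2224 m: 0.38 × 1700 × 1.8×10⁻⁴ = 0.11628 m
Δh = 0.015318 + 0.02475 + 0.11628 = 0.156348 m ≈ 156 mm

156 mm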